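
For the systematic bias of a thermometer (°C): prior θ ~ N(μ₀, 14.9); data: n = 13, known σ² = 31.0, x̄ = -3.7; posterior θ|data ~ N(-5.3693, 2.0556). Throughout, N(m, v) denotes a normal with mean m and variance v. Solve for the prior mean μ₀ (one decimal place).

μ₀ = -15.8

With known observation variance, the Normal–Normal posterior has precision τ_n = τ₀ + n/σ² and mean μ_n = (τ₀μ₀ + (n/σ²)x̄)/τ_n.
Here τ₀ = 1/14.9 = 0.067114 and τ_data = 13/31.0 = 0.419355, so τ_n = 0.486469.
Rearranging for μ₀: μ₀ = (μ_n·τ_n − τ_data·x̄)/τ₀ = (-5.3693·0.486469 − 0.419355·-3.7) / 0.067114 = -1.060385/0.067114 ≈ -15.8.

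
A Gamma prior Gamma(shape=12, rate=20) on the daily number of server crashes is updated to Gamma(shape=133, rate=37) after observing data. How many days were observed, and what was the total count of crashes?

A Gamma(α, β) prior (rate parametrization) on a Poisson rate with n observations summing to S gives posterior Gamma(α+S, β+n).
Matching: Σxᵢ = 133 − 12 = 121 and n = 37 − 20 = 17.

n = 17 days with total 121 crashes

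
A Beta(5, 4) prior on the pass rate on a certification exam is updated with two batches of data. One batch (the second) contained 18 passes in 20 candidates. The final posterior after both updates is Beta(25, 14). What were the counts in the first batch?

2 passes and 8 failures

Sequential conjugate updates are equivalent to a single update on the pooled data, so total successes = posterior α − prior α and total failures = posterior β − prior β.
Total across both batches: 25−5=20 passes, 14−4=10 failures.
Subtract the second batch: 20−18=2 passes and 10−2=8 failures.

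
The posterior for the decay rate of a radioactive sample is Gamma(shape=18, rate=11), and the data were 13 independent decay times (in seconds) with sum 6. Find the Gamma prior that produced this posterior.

Gamma(shape=5, rate=5)

Gamma–exponential conjugacy: posterior shape = α + n, posterior rate = β + Σtᵢ.
So α = 18 − 13 = 5 and β = 11 − 6 = 5.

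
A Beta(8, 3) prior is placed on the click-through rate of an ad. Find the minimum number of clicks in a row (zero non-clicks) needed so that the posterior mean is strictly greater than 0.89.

k = 17

After k clicks and 0 non-clicks the posterior is Beta(8+k, 3), with mean (8+k)/(8+3+k).
Set (8+k)/(11+k) > 0.89 and solve: k > (0.89·11 − 8)/(1 − 0.89) = 16.273.
The smallest integer exceeding 16.273 is 17.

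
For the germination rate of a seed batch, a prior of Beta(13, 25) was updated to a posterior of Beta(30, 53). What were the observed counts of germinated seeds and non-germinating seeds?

17 germinated seeds and 28 non-germinating seeds

A Beta(a, b) prior with s successes and f failures in binomial data gives a Beta(a+s, b+f) posterior.
So s = 30 − 13 = 17 and f = 53 − 25 = 28.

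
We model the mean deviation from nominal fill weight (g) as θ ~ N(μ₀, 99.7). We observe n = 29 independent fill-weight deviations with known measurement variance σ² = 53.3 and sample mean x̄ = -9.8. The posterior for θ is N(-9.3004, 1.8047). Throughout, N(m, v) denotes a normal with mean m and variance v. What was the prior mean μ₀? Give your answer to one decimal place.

The posterior mean is a precision-weighted average: μ_n = (τ₀μ₀ + τ_data·x̄)/(τ₀+τ_data), with τ₀=1/σ₀² and τ_data=n/σ².
Here τ₀ = 1/99.7 = 0.010030 and τ_data = 29/53.3 = 0.544090, so τ_n = 0.554120.
Rearranging for μ₀: μ₀ = (μ_n·τ_n − τ_data·x̄)/τ₀ = (-9.3004·0.554120 − 0.544090·-9.8) / 0.010030 = 0.178544/0.010030 ≈ 17.8.

μ₀ = 17.8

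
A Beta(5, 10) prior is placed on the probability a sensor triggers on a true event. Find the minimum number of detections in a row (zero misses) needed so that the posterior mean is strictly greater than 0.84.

After k detections and 0 misses the posterior is Beta(5+k, 10), with mean (5+k)/(5+10+k).
Set (5+k)/(15+k) > 0.84 and solve: k > (0.84·15 − 5)/(1 − 0.84) = 47.500.
The smallest integer exceeding 47.500 is 48.

k = 48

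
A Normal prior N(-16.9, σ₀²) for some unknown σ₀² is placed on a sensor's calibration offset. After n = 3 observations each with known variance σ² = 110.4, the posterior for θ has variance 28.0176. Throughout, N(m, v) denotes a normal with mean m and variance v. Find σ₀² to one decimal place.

Posterior precision equals prior precision plus data precision: 1/σ_n² = 1/σ₀² + n/σ².
So 1/σ₀² = 1/28.0176 − 3/110.4 = 0.035692 − 0.027174 = 0.008518.
Hence σ₀² = 1/0.008518 ≈ 117.4.

σ₀² = 117.4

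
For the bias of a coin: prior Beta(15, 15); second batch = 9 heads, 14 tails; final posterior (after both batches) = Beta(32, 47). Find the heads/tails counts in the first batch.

Sequential conjugate updates are equivalent to a single update on the pooled data, so total successes = posterior α − prior α and total failures = posterior β − prior β.
Total across both batches: 32−15=17 heads, 47−15=32 tails.
Subtract the second batch: 17−9=8 heads and 32−14=18 tails.

8 heads and 18 tails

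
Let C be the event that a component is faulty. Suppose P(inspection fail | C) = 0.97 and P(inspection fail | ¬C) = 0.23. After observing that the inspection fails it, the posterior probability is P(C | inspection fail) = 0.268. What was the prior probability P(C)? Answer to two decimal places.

Bayes' rule in odds form gives O(C|E) = O(C)·[P(E|C)/P(E|¬C)], hence O(C) = O(C|E)/LR.
Posterior odds = 0.268/(1−0.268) = 0.3661. LR = 0.97/0.23 = 4.2174.
Prior odds = 0.3661/4.2174 = 0.0868, so P(C) = 0.0868/(1+0.0868) ≈ 0.08.

P(C) = 0.08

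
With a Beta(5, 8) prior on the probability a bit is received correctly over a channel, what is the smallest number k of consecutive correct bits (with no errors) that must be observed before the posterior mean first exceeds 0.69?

After k correct bits and 0 errors the posterior is Beta(5+k, 8), with mean (5+k)/(5+8+k).
Set (5+k)/(13+k) > 0.69 and solve: k > (0.69·13 − 5)/(1 − 0.69) = 12.806.
The smallest integer exceeding 12.806 is 13, and checking k=13: (18)/(26) = 0.6923 > 0.69.

k = 13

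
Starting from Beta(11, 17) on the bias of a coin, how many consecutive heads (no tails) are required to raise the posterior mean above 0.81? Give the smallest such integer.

k = 62

After k heads and 0 tails the posterior is Beta(11+k, 17), with mean (11+k)/(11+17+k).
Set (11+k)/(28+k) > 0.81 and solve: k > (0.81·28 − 11)/(1 − 0.81) = 61.474.
The smallest integer exceeding 61.474 is 62, and checking k=62: (73)/(90) = 0.8111 > 0.81.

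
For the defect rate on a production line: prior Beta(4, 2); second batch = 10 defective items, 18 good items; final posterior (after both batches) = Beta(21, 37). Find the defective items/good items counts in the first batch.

Sequential conjugate updates are equivalent to a single update on the pooled data, so total successes = posterior α − prior α and total failures = posterior β − prior β.
Total across both batches: 21−4=17 defective items, 37−2=35 good items.
Subtract the second batch: 17−10=7 defective items and 35−18=17 good items.

7 defective items and 17 good items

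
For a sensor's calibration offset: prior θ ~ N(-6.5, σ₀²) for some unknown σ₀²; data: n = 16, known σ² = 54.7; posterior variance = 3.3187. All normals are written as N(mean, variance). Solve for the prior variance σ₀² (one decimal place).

σ₀² = 113.4

Posterior precision equals prior precision plus data precision: 1/σ_n² = 1/σ₀² + n/σ².
So 1/σ₀² = 1/3.3187 − 16/54.7 = 0.301323 − 0.292505 = 0.008818.
Hence σ₀² = 1/0.008818 ≈ 113.4.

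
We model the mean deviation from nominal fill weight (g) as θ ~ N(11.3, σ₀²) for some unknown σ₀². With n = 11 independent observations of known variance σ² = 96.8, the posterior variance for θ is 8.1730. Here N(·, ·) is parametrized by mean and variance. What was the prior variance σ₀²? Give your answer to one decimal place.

σ₀² = 114.7

Posterior precision equals prior precision plus data precision: 1/σ_n² = 1/σ₀² + n/σ².
So 1/σ₀² = 1/8.1730 − 11/96.8 = 0.122354 − 0.113636 = 0.008718.
Hence σ₀² = 1/0.008718 ≈ 114.7.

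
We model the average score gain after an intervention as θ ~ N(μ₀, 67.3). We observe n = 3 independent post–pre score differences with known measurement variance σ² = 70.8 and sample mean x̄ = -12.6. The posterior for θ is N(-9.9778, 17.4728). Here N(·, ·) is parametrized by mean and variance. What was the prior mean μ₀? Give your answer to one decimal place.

With known observation variance, the Normal–Normal posterior has precision τ_n = τ₀ + n/σ² and mean μ_n = (τ₀μ₀ + (n/σ²)x̄)/τ_n.
Here τ₀ = 1/67.3 = 0.014859 and τ_data = 3/70.8 = 0.042373, so τ_n = 0.057232.
Rearranging for μ₀: μ₀ = (μ_n·τ_n − τ_data·x̄)/τ₀ = (-9.9778·0.057232 − 0.042373·-12.6) / 0.014859 = -0.037150/0.014859 ≈ -2.5.

μ₀ = -2.5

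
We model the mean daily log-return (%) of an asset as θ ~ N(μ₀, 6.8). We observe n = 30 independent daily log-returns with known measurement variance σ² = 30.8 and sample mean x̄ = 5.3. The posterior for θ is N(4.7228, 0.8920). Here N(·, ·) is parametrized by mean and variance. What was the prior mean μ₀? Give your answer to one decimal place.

μ₀ = 0.9

The posterior mean is a precision-weighted average: μ_n = (τ₀μ₀ + τ_data·x̄)/(τ₀+τ_data), with τ₀=1/σ₀² and τ_data=n/σ².
Here τ₀ = 1/6.8 = 0.147059 and τ_data = 30/30.8 = 0.974026, so τ_n = 1.121085.
Rearranging for μ₀: μ₀ = (μ_n·τ_n − τ_data·x̄)/τ₀ = (4.7228·1.121085 − 0.974026·5.3) / 0.147059 = 0.132322/0.147059 ≈ 0.9.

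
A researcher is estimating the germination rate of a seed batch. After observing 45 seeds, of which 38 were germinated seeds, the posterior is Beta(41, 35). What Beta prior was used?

Beta is conjugate to the binomial likelihood: posterior = Beta(α+s, β+f).
Subtract the data counts: 41−38=3, 35−7=28.

Beta(3, 28)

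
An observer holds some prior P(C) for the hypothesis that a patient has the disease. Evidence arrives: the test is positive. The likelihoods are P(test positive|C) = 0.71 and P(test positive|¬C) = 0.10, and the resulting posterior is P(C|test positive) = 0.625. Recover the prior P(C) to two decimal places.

P(C) = 0.19

Bayes' rule in odds form gives O(C|E) = O(C)·[P(E|C)/P(E|¬C)], hence O(C) = O(C|E)/LR.
Posterior odds = 0.625/(1−0.625) = 1.6667. LR = 0.71/0.10 = 7.1000.
Prior odds = 1.6667/7.1000 = 0.2347, so P(C) = 0.2347/(1+0.2347) ≈ 0.19.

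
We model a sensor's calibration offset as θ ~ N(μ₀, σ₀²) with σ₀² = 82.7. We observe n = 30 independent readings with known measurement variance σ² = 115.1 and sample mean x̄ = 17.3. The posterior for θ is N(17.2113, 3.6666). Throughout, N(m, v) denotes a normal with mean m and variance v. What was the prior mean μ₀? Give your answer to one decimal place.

μ₀ = 15.3

With known observation variance, the Normal–Normal posterior has precision τ_n = τ₀ + n/σ² and mean μ_n = (τ₀μ₀ + (n/σ²)x̄)/τ_n.
Here τ₀ = 1/82.7 = 0.012092 and τ_data = 30/115.1 = 0.260643, so τ_n = 0.272735.
Rearranging for μ₀: μ₀ = (μ_n·τ_n − τ_data·x̄)/τ₀ = (17.2113·0.272735 − 0.260643·17.3) / 0.012092 = 0.185000/0.012092 ≈ 15.3.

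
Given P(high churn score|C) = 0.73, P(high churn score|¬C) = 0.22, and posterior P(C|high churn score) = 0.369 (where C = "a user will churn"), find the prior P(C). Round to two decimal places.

In odds form, posterior odds = prior odds × likelihood ratio, so prior odds = posterior odds ÷ LR.
Posterior odds = 0.369/(1−0.369) = 0.5848. LR = 0.73/0.22 = 3.3182.
Prior odds = 0.5848/3.3182 = 0.1762, so P(C) = 0.1762/(1+0.1762) ≈ 0.15.

P(C) = 0.15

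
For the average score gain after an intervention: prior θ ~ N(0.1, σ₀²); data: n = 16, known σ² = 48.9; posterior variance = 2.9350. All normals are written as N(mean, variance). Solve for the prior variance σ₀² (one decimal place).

Posterior precision equals prior precision plus data precision: 1/σ_n² = 1/σ₀² + n/σ².
So 1/σ₀² = 1/2.9350 − 16/48.9 = 0.340716 − 0.327198 = 0.013518.
Hence σ₀² = 1/0.013518 ≈ 74.0.

σ₀² = 74.0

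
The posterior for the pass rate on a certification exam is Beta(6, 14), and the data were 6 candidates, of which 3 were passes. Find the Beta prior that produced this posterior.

Under Beta–binomial conjugacy the posterior parameters are (α+s, β+f).
So α = 6 − 3 = 3 and β = 14 − 3 = 11.

Beta(3, 11)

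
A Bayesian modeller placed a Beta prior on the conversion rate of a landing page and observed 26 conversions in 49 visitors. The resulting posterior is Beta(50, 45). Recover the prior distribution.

Beta(24, 22)

Under Beta–binomial conjugacy the posterior parameters are (α+s, β+f).
So α = 50 − 26 = 24 and β = 45 − 23 = 22.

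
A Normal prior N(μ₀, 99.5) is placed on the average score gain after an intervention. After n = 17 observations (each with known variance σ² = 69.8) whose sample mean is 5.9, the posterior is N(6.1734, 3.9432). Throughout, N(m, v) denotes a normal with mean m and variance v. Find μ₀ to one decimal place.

μ₀ = 12.8

The posterior mean is a precision-weighted average: μ_n = (τ₀μ₀ + τ_data·x̄)/(τ₀+τ_data), with τ₀=1/σ₀² and τ_data=n/σ².
Here τ₀ = 1/99.5 = 0.010050 and τ_data = 17/69.8 = 0.243553, so τ_n = 0.253603.
Rearranging for μ₀: μ₀ = (μ_n·τ_n − τ_data·x̄)/τ₀ = (6.1734·0.253603 − 0.243553·5.9) / 0.010050 = 0.128630/0.010050 ≈ 12.8.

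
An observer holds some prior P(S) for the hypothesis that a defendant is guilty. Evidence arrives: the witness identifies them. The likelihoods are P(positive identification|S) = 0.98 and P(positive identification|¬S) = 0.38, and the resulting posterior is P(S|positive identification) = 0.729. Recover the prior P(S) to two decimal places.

Bayes' rule in odds form gives O(S|E) = O(S)·[P(E|S)/P(E|¬S)], hence O(S) = O(S|E)/LR.
Posterior odds = 0.729/(1−0.729) = 2.6900. LR = 0.98/0.38 = 2.5789.
Prior odds = 2.6900/2.5789 = 1.0431, so P(S) = 1.0431/(1+1.0431) ≈ 0.51.

P(S) = 0.51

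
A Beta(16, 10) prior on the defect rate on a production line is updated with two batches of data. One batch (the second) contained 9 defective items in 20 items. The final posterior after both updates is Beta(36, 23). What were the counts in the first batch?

11 defective items and 2 good items

Sequential conjugate updates are equivalent to a single update on the pooled data, so total successes = posterior α − prior α and total failures = posterior β − prior β.
Total across both batches: 36−16=20 defective items, 23−10=13 good items.
Subtract the second batch: 20−9=11 defective items and 13−11=2 good items.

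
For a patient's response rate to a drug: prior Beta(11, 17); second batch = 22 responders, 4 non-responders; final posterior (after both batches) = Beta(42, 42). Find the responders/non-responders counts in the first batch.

Sequential conjugate updates are equivalent to a single update on the pooled data, so total successes = posterior α − prior α and total failures = posterior β − prior β.
Total across both batches: 42−11=31 responders, 42−17=25 non-responders.
Subtract the second batch: 31−22=9 responders and 25−4=21 non-responders.

9 responders and 21 non-responders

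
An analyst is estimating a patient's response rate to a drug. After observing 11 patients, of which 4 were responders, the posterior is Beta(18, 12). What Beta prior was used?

Beta(14, 5)

Beta is conjugate to the binomial likelihood: posterior = Beta(α+s, β+f).
So α = 18 − 4 = 14 and β = 12 − 7 = 5.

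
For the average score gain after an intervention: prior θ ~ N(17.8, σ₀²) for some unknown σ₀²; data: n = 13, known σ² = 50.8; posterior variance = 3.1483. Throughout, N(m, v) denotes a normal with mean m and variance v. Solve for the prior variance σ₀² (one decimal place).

σ₀² = 16.2

For the Normal–Normal model with known σ², precisions add: τ_n = τ₀ + n/σ².
So 1/σ₀² = 1/3.1483 − 13/50.8 = 0.317632 − 0.255906 = 0.061726.
Hence σ₀² = 1/0.061726 ≈ 16.2.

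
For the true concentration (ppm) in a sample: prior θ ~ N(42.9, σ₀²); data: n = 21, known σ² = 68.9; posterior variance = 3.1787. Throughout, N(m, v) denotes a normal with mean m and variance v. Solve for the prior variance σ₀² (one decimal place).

σ₀² = 102.0

Posterior precision equals prior precision plus data precision: 1/σ_n² = 1/σ₀² + n/σ².
So 1/σ₀² = 1/3.1787 − 21/68.9 = 0.314594 − 0.304790 = 0.009804.
Hence σ₀² = 1/0.009804 ≈ 102.0.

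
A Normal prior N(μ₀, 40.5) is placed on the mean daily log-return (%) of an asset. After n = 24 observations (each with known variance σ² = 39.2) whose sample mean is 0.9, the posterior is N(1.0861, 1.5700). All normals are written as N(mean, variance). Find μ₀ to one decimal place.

μ₀ = 5.7

With known observation variance, the Normal–Normal posterior has precision τ_n = τ₀ + n/σ² and mean μ_n = (τ₀μ₀ + (n/σ²)x̄)/τ_n.
Here τ₀ = 1/40.5 = 0.024691 and τ_data = 24/39.2 = 0.612245, so τ_n = 0.636936.
Rearranging for μ₀: μ₀ = (μ_n·τ_n − τ_data·x̄)/τ₀ = (1.0861·0.636936 − 0.612245·0.9) / 0.024691 = 0.140756/0.024691 ≈ 5.7.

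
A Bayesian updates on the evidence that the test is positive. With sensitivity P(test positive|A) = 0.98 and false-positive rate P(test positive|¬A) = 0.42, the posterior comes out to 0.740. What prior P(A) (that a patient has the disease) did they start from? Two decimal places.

Bayes' rule in odds form gives O(A|E) = O(A)·[P(E|A)/P(E|¬A)], hence O(A) = O(A|E)/LR.
Posterior odds = 0.740/(1−0.740) = 2.8462. LR = 0.98/0.42 = 2.3333.
Prior odds = 2.8462/2.3333 = 1.2198, so P(A) = 1.2198/(1+1.2198) ≈ 0.55.

P(A) = 0.55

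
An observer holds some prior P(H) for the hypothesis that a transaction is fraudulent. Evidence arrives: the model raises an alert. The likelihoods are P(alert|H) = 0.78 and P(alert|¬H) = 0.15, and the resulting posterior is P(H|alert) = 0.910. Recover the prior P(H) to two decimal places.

P(H) = 0.66

In odds form, posterior odds = prior odds × likelihood ratio, so prior odds = posterior odds ÷ LR.
Posterior odds = 0.910/(1−0.910) = 10.1111. LR = 0.78/0.15 = 5.2000.
Prior odds = 10.1111/5.2000 = 1.9444, so P(H) = 1.9444/(1+1.9444) ≈ 0.66.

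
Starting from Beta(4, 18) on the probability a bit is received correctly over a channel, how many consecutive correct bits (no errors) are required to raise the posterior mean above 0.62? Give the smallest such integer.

k = 26

After k correct bits and 0 errors the posterior is Beta(4+k, 18), with mean (4+k)/(4+18+k).
Set (4+k)/(22+k) > 0.62 and solve: k > (0.62·22 − 4)/(1 − 0.62) = 25.368.
The smallest integer exceeding 25.368 is 26.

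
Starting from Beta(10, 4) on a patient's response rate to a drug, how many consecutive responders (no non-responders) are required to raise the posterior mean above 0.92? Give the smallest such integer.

k = 37

After k responders and 0 non-responders the posterior is Beta(10+k, 4), with mean (10+k)/(10+4+k).
Set (10+k)/(14+k) > 0.92 and solve: k > (0.92·14 − 10)/(1 − 0.92) = 36.000.
The smallest integer exceeding 36.000 is 37.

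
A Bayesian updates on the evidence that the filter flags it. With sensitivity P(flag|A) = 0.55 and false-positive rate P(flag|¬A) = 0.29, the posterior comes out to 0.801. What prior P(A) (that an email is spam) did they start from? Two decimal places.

P(A) = 0.68

Bayes' rule in odds form gives O(A|E) = O(A)·[P(E|A)/P(E|¬A)], hence O(A) = O(A|E)/LR.
Posterior odds = 0.801/(1−0.801) = 4.0251. LR = 0.55/0.29 = 1.8966.
Prior odds = 4.0251/1.8966 = 2.1223, so P(A) = 2.1223/(1+2.1223) ≈ 0.68.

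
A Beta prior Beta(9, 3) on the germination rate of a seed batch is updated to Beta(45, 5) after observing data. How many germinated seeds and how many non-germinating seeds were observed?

A Beta(a, b) prior with s successes and f failures in binomial data gives a Beta(a+s, b+f) posterior.
So s = 45 − 9 = 36 and f = 5 − 3 = 2.

36 germinated seeds and 2 non-germinating seeds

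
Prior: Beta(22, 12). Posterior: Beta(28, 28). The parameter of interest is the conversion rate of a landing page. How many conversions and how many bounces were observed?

6 conversions and 16 bounces

A Beta(α, β) prior with s successes and f failures in binomial data gives a Beta(α+s, β+f) posterior.
Match parameters: s=28−22=6, f=28−12=16.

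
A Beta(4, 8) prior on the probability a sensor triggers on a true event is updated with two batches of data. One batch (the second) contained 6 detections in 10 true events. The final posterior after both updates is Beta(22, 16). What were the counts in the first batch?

Sequential conjugate updates are equivalent to a single update on the pooled data, so total successes = posterior α − prior α and total failures = posterior β − prior β.
Total across both batches: 22−4=18 detections, 16−8=8 misses.
Subtract the second batch: 18−6=12 detections and 8−4=4 misses.

12 detections and 4 misses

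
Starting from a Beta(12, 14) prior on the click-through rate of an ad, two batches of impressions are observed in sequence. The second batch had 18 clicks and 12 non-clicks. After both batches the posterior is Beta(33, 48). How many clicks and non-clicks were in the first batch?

Because Beta–binomial updating is additive in the counts, the combined data contributed (α_post−α_prior, β_post−β_prior) successes and failures.
Total across both batches: 33−12=21 clicks, 48−14=34 non-clicks.
Subtract the second batch: 21−18=3 clicks and 34−12=22 non-clicks.

3 clicks and 22 non-clicks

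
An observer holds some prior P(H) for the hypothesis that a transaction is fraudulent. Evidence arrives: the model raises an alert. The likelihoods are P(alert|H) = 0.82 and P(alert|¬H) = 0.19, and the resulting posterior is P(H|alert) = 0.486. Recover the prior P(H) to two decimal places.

P(H) = 0.18

Bayes' rule in odds form gives O(H|E) = O(H)·[P(E|H)/P(E|¬H)], hence O(H) = O(H|E)/LR.
Posterior odds = 0.486/(1−0.486) = 0.9455. LR = 0.82/0.19 = 4.3158.
Prior odds = 0.9455/4.3158 = 0.2191, so P(H) = 0.2191/(1+0.2191) ≈ 0.18.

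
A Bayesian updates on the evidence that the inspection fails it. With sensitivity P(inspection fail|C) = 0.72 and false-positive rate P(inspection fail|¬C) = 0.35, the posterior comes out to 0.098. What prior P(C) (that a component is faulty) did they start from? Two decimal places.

Bayes' rule in odds form gives O(C|E) = O(C)·[P(E|C)/P(E|¬C)], hence O(C) = O(C|E)/LR.
Posterior odds = 0.098/(1−0.098) = 0.1086. LR = 0.72/0.35 = 2.0571.
Prior odds = 0.1086/2.0571 = 0.0528, so P(C) = 0.0528/(1+0.0528) ≈ 0.05.

P(C) = 0.05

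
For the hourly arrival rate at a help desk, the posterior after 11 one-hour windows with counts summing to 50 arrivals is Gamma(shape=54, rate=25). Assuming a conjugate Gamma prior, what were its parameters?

Gamma–Poisson conjugacy: posterior shape = α + Σxᵢ, posterior rate = β + n.
So α = 54 − 50 = 4 and β = 25 − 11 = 14.

Gamma(shape=4, rate=14)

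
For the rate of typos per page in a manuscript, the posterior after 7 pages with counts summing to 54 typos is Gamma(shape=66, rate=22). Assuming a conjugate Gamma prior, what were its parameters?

Gamma(shape=12, rate=15)

A Gamma(α, β) prior (rate parametrization) on a Poisson rate with n observations summing to S gives posterior Gamma(α+S, β+n).
So α = 66 − 54 = 12 and β = 22 − 7 = 15.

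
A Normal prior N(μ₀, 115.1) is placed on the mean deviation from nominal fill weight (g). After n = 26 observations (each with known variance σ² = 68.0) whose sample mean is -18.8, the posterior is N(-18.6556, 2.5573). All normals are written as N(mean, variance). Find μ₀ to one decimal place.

The posterior mean is a precision-weighted average: μ_n = (τ₀μ₀ + τ_data·x̄)/(τ₀+τ_data), with τ₀=1/σ₀² and τ_data=n/σ².
Here τ₀ = 1/115.1 = 0.008688 and τ_data = 26/68.0 = 0.382353, so τ_n = 0.391041.
Rearranging for μ₀: μ₀ = (μ_n·τ_n − τ_data·x̄)/τ₀ = (-18.6556·0.391041 − 0.382353·-18.8) / 0.008688 = -0.106868/0.008688 ≈ -12.3.

μ₀ = -12.3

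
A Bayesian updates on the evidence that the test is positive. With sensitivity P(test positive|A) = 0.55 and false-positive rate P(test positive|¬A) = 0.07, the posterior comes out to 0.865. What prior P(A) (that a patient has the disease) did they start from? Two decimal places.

In odds form, posterior odds = prior odds × likelihood ratio, so prior odds = posterior odds ÷ LR.
Posterior odds = 0.865/(1−0.865) = 6.4074. LR = 0.55/0.07 = 7.8571.
Prior odds = 6.4074/7.8571 = 0.8155, so P(A) = 0.8155/(1+0.8155) ≈ 0.45.

P(A) = 0.45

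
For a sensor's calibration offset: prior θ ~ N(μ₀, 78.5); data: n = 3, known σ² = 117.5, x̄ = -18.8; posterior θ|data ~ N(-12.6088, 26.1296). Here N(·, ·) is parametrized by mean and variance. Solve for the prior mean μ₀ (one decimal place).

The posterior mean is a precision-weighted average: μ_n = (τ₀μ₀ + τ_data·x̄)/(τ₀+τ_data), with τ₀=1/σ₀² and τ_data=n/σ².
Here τ₀ = 1/78.5 = 0.012739 and τ_data = 3/117.5 = 0.025532, so τ_n = 0.038271.
Rearranging for μ₀: μ₀ = (μ_n·τ_n − τ_data·x̄)/τ₀ = (-12.6088·0.038271 − 0.025532·-18.8) / 0.012739 = -0.002550/0.012739 ≈ -0.2.

μ₀ = -0.2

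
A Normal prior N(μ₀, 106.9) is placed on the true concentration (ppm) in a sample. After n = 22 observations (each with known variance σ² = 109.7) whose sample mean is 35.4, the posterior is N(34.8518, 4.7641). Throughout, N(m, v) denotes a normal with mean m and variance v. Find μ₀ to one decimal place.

With known observation variance, the Normal–Normal posterior has precision τ_n = τ₀ + n/σ² and mean μ_n = (τ₀μ₀ + (n/σ²)x̄)/τ_n.
Here τ₀ = 1/106.9 = 0.009355 and τ_data = 22/109.7 = 0.200547, so τ_n = 0.209902.
Rearranging for μ₀: μ₀ = (μ_n·τ_n − τ_data·x̄)/τ₀ = (34.8518·0.209902 − 0.200547·35.4) / 0.009355 = 0.216099/0.009355 ≈ 23.1.

μ₀ = 23.1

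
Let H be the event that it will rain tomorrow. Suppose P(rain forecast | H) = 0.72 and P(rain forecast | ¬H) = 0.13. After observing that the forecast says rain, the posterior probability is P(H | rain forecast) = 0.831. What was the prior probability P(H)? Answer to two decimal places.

Bayes' rule in odds form gives O(H|E) = O(H)·[P(E|H)/P(E|¬H)], hence O(H) = O(H|E)/LR.
Posterior odds = 0.831/(1−0.831) = 4.9172. LR = 0.72/0.13 = 5.5385.
Prior odds = 4.9172/5.5385 = 0.8878, so P(H) = 0.8878/(1+0.8878) ≈ 0.47.

P(H) = 0.47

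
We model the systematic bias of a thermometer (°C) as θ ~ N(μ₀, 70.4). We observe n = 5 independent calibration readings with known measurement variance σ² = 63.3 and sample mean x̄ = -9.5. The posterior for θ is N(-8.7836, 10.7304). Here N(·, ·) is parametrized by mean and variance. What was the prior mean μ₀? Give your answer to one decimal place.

μ₀ = -4.8

The posterior mean is a precision-weighted average: μ_n = (τ₀μ₀ + τ_data·x̄)/(τ₀+τ_data), with τ₀=1/σ₀² and τ_data=n/σ².
Here τ₀ = 1/70.4 = 0.014205 and τ_data = 5/63.3 = 0.078989, so τ_n = 0.093194.
Rearranging for μ₀: μ₀ = (μ_n·τ_n − τ_data·x̄)/τ₀ = (-8.7836·0.093194 − 0.078989·-9.5) / 0.014205 = -0.068183/0.014205 ≈ -4.8.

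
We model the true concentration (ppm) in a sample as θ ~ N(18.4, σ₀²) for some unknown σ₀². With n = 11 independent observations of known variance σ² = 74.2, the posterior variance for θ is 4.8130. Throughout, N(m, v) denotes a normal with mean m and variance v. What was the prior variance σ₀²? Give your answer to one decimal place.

Posterior precision equals prior precision plus data precision: 1/σ_n² = 1/σ₀² + n/σ².
So 1/σ₀² = 1/4.8130 − 11/74.2 = 0.207771 − 0.148248 = 0.059523.
Hence σ₀² = 1/0.059523 ≈ 16.8.

σ₀² = 16.8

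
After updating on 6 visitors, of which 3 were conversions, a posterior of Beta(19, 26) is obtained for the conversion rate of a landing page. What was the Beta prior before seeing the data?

Beta(16, 23)

Under Beta–binomial conjugacy the posterior parameters are (a+s, b+f).
Subtract the data counts: 19−3=16, 26−3=23.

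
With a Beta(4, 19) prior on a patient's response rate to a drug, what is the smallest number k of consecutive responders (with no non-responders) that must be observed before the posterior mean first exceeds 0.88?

k = 136

After k responders and 0 non-responders the posterior is Beta(4+k, 19), with mean (4+k)/(4+19+k).
Set (4+k)/(23+k) > 0.88 and solve: k > (0.88·23 − 4)/(1 − 0.88) = 135.333.
The smallest integer exceeding 135.333 is 136.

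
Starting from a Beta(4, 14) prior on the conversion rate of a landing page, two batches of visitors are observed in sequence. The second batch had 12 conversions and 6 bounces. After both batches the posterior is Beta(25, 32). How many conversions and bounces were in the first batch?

Sequential conjugate updates are equivalent to a single update on the pooled data, so total successes = posterior α − prior α and total failures = posterior β − prior β.
Total across both batches: 25−4=21 conversions, 32−14=18 bounces.
Subtract the second batch: 21−12=9 conversions and 18−6=12 bounces.

9 conversions and 12 bounces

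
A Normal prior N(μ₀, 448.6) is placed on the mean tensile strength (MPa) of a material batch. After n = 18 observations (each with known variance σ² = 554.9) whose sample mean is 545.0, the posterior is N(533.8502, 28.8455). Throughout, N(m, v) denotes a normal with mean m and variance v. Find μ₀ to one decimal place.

μ₀ = 371.6

The posterior mean is a precision-weighted average: μ_n = (τ₀μ₀ + τ_data·x̄)/(τ₀+τ_data), with τ₀=1/σ₀² and τ_data=n/σ².
Here τ₀ = 1/448.6 = 0.002229 and τ_data = 18/554.9 = 0.032438, so τ_n = 0.034667.
Rearranging for μ₀: μ₀ = (μ_n·τ_n − τ_data·x̄)/τ₀ = (533.8502·0.034667 − 0.032438·545.0) / 0.002229 = 0.828275/0.002229 ≈ 371.6.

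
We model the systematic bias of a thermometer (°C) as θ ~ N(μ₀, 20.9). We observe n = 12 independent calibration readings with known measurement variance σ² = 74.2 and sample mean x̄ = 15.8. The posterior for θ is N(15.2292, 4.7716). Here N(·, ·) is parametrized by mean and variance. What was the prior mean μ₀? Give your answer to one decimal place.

The posterior mean is a precision-weighted average: μ_n = (τ₀μ₀ + τ_data·x̄)/(τ₀+τ_data), with τ₀=1/σ₀² and τ_data=n/σ².
Here τ₀ = 1/20.9 = 0.047847 and τ_data = 12/74.2 = 0.161725, so τ_n = 0.209572.
Rearranging for μ₀: μ₀ = (μ_n·τ_n − τ_data·x̄)/τ₀ = (15.2292·0.209572 − 0.161725·15.8) / 0.047847 = 0.636359/0.047847 ≈ 13.3.

μ₀ = 13.3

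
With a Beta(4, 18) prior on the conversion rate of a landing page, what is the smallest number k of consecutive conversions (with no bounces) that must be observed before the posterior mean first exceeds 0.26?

k = 3

After k conversions and 0 bounces the posterior is Beta(4+k, 18), with mean (4+k)/(4+18+k).
Set (4+k)/(22+k) > 0.26 and solve: k > (0.26·22 − 4)/(1 − 0.26) = 2.324.
The smallest integer exceeding 2.324 is 3.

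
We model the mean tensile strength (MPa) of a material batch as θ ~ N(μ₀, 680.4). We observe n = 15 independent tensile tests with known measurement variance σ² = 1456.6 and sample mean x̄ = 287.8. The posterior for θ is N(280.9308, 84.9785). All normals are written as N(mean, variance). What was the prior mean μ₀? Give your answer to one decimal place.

With known observation variance, the Normal–Normal posterior has precision τ_n = τ₀ + n/σ² and mean μ_n = (τ₀μ₀ + (n/σ²)x̄)/τ_n.
Here τ₀ = 1/680.4 = 0.001470 and τ_data = 15/1456.6 = 0.010298, so τ_n = 0.011768.
Rearranging for μ₀: μ₀ = (μ_n·τ_n − τ_data·x̄)/τ₀ = (280.9308·0.011768 − 0.010298·287.8) / 0.001470 = 0.342229/0.001470 ≈ 232.8.

μ₀ = 232.8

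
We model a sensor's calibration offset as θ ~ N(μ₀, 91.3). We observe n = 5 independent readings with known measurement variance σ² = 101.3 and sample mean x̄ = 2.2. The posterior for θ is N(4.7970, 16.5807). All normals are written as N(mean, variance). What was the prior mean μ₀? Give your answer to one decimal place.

The posterior mean is a precision-weighted average: μ_n = (τ₀μ₀ + τ_data·x̄)/(τ₀+τ_data), with τ₀=1/σ₀² and τ_data=n/σ².
Here τ₀ = 1/91.3 = 0.010953 and τ_data = 5/101.3 = 0.049358, so τ_n = 0.060311.
Rearranging for μ₀: μ₀ = (μ_n·τ_n − τ_data·x̄)/τ₀ = (4.7970·0.060311 − 0.049358·2.2) / 0.010953 = 0.180724/0.010953 ≈ 16.5.

μ₀ = 16.5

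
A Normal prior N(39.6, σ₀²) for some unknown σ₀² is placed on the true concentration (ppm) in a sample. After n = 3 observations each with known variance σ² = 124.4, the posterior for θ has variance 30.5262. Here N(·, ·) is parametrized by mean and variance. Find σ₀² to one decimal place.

σ₀² = 115.7

For the Normal–Normal model with known σ², precisions add: τ_n = τ₀ + n/σ².
So 1/σ₀² = 1/30.5262 − 3/124.4 = 0.032759 − 0.024116 = 0.008643.
Hence σ₀² = 1/0.008643 ≈ 115.7.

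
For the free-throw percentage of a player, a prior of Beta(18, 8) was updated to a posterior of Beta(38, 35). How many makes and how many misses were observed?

Under Beta–binomial conjugacy the posterior parameters are (a+s, b+f).
Match parameters: s=38−18=20, f=35−8=27.

20 makes and 27 misses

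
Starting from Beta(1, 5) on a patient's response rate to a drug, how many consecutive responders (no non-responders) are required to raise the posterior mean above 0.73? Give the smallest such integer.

After k responders and 0 non-responders the posterior is Beta(1+k, 5), with mean (1+k)/(1+5+k).
Set (1+k)/(6+k) > 0.73 and solve: k > (0.73·6 − 1)/(1 − 0.73) = 12.519.
The smallest integer exceeding 12.519 is 13, and checking k=13: (14)/(19) = 0.7368 > 0.73.

k = 13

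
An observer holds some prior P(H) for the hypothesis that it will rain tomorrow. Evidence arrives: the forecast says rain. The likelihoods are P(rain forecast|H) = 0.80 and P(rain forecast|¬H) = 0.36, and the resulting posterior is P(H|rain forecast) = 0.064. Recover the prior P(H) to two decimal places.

P(H) = 0.03

In odds form, posterior odds = prior odds × likelihood ratio, so prior odds = posterior odds ÷ LR.
Posterior odds = 0.064/(1−0.064) = 0.0684. LR = 0.80/0.36 = 2.2222.
Prior odds = 0.0684/2.2222 = 0.0308, so P(H) = 0.0308/(1+0.0308) ≈ 0.03.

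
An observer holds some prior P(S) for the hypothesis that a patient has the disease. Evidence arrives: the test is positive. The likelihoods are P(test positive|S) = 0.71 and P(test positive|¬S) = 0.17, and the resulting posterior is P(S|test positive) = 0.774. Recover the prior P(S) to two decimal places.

P(S) = 0.45

Bayes' rule in odds form gives O(S|E) = O(S)·[P(E|S)/P(E|¬S)], hence O(S) = O(S|E)/LR.
Posterior odds = 0.774/(1−0.774) = 3.4248. LR = 0.71/0.17 = 4.1765.
Prior odds = 3.4248/4.1765 = 0.8200, so P(S) = 0.8200/(1+0.8200) ≈ 0.45.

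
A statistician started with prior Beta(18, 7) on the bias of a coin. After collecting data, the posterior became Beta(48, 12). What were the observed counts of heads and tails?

30 heads and 5 tails

A Beta(a, b) prior with s successes and f failures in binomial data gives a Beta(a+s, b+f) posterior.
Match parameters: s=48−18=30, f=12−7=5.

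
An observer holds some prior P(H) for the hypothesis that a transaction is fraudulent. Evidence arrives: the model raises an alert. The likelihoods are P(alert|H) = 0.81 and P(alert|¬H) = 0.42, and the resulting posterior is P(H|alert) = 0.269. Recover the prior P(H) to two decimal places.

Bayes' rule in odds form gives O(H|E) = O(H)·[P(E|H)/P(E|¬H)], hence O(H) = O(H|E)/LR.
Posterior odds = 0.269/(1−0.269) = 0.3680. LR = 0.81/0.42 = 1.9286.
Prior odds = 0.3680/1.9286 = 0.1908, so P(H) = 0.1908/(1+0.1908) ≈ 0.16.

P(H) = 0.16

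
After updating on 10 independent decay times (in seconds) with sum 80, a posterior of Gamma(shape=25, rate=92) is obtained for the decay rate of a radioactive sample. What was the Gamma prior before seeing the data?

Gamma–exponential conjugacy: posterior shape = α + n, posterior rate = β + Σtᵢ.
So α = 25 − 10 = 15 and β = 92 − 80 = 12.

Gamma(shape=15, rate=12)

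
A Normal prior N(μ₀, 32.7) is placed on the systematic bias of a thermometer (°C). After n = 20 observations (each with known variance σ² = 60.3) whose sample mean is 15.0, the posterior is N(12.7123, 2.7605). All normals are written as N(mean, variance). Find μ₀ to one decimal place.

μ₀ = -12.1

The posterior mean is a precision-weighted average: μ_n = (τ₀μ₀ + τ_data·x̄)/(τ₀+τ_data), with τ₀=1/σ₀² and τ_data=n/σ².
Here τ₀ = 1/32.7 = 0.030581 and τ_data = 20/60.3 = 0.331675, so τ_n = 0.362256.
Rearranging for μ₀: μ₀ = (μ_n·τ_n − τ_data·x̄)/τ₀ = (12.7123·0.362256 − 0.331675·15.0) / 0.030581 = -0.370018/0.030581 ≈ -12.1.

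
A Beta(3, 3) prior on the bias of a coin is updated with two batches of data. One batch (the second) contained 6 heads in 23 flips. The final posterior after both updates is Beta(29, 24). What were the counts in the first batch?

Because Beta–binomial updating is additive in the counts, the combined data contributed (α_post−α_prior, β_post−β_prior) successes and failures.
Total across both batches: 29−3=26 heads, 24−3=21 tails.
Subtract the second batch: 26−6=20 heads and 21−17=4 tails.

20 heads and 4 tails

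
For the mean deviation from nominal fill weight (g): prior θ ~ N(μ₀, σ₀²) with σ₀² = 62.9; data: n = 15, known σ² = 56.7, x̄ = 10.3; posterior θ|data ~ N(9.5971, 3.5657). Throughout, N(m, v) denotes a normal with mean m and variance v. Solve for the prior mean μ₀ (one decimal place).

With known observation variance, the Normal–Normal posterior has precision τ_n = τ₀ + n/σ² and mean μ_n = (τ₀μ₀ + (n/σ²)x̄)/τ_n.
Here τ₀ = 1/62.9 = 0.015898 and τ_data = 15/56.7 = 0.264550, so τ_n = 0.280448.
Rearranging for μ₀: μ₀ = (μ_n·τ_n − τ_data·x̄)/τ₀ = (9.5971·0.280448 − 0.264550·10.3) / 0.015898 = -0.033377/0.015898 ≈ -2.1.

μ₀ = -2.1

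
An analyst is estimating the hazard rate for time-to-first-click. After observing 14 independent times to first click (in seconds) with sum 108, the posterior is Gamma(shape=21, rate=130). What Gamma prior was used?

For an exponential likelihood with a Gamma(α, β) prior on the rate, n observations with total T give posterior Gamma(α+n, β+T).
So α = 21 − 14 = 7 and β = 130 − 108 = 22.

Gamma(shape=7, rate=22)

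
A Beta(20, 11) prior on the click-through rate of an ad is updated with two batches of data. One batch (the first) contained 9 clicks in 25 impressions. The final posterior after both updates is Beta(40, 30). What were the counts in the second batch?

Because Beta–binomial updating is additive in the counts, the combined data contributed (α_post−α_prior, β_post−β_prior) successes and failures.
Total across both batches: 40−20=20 clicks, 30−11=19 non-clicks.
Subtract the first batch: 20−9=11 clicks and 19−16=3 non-clicks.

11 clicks and 3 non-clicks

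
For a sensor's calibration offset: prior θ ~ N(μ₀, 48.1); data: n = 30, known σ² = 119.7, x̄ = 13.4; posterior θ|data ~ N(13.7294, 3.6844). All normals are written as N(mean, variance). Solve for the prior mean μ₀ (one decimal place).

μ₀ = 17.7

With known observation variance, the Normal–Normal posterior has precision τ_n = τ₀ + n/σ² and mean μ_n = (τ₀μ₀ + (n/σ²)x̄)/τ_n.
Here τ₀ = 1/48.1 = 0.020790 and τ_data = 30/119.7 = 0.250627, so τ_n = 0.271417.
Rearranging for μ₀: μ₀ = (μ_n·τ_n − τ_data·x̄)/τ₀ = (13.7294·0.271417 − 0.250627·13.4) / 0.020790 = 0.367991/0.020790 ≈ 17.7.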